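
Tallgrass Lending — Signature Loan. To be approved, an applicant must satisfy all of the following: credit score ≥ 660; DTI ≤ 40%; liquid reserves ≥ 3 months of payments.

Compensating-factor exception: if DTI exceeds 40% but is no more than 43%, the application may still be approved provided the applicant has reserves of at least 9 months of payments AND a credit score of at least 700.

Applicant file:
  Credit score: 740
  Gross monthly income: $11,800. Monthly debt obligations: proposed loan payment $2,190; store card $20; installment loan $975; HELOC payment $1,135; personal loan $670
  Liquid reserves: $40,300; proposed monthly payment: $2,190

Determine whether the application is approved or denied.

Credit score 740 ≥ 660 (meets base)
Total debts = (2,190 + 20 + 975 + 1,135 + 670) = 4,990. DTI = 4,990/11,800 = 42.3% > 40% — standard DTI limit exceeded.
Reserves: 40,300 ÷ 2,190 = 18.4 months (meets 3-month minimum)
42.3% falls in the override range (40%–43%), so the compensating-factor test applies.
Reserves 18.4 ≥ 9 months; credit score 740 ≥ 700.
Both override conditions satisfied; DTI exception granted.

Approved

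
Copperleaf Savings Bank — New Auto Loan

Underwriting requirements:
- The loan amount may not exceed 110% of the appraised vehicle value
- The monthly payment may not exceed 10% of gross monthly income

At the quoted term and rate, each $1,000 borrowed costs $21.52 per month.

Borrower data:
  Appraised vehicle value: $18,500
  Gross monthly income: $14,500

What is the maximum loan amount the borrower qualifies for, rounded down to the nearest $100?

Payment cap: 10% × $14,500 = $1,450/month.
At $21.52 per $1,000, that supports 1,450/21.52 × 1,000 ≈ $67,379 → $67,300.
LTV cap: 110% × $18,500 = $20,350 → $20,300.
Binding constraint: loan-to-value.

$20,300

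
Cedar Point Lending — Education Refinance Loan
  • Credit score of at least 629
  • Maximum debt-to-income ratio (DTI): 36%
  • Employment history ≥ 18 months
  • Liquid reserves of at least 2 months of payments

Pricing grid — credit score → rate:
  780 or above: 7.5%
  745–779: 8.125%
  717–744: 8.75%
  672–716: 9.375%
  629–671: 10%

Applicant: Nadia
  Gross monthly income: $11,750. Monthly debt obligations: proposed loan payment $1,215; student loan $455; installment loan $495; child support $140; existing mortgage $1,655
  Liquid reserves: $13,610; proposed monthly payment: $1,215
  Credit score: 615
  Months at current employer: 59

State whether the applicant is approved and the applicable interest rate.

Denied

Credit score 615 < 629 (below minimum)
Employment 59 ≥ 18 months
Total monthly debts = (1,215 + 455 + 495 + 140 + 1,655) = 3,960. DTI = 3,960/11,750 = 33.7% ≤ 36%
Liquid reserves cover 13,610/1,215 = 11.2 months — ≥ 2 required
Not all requirements met → denied.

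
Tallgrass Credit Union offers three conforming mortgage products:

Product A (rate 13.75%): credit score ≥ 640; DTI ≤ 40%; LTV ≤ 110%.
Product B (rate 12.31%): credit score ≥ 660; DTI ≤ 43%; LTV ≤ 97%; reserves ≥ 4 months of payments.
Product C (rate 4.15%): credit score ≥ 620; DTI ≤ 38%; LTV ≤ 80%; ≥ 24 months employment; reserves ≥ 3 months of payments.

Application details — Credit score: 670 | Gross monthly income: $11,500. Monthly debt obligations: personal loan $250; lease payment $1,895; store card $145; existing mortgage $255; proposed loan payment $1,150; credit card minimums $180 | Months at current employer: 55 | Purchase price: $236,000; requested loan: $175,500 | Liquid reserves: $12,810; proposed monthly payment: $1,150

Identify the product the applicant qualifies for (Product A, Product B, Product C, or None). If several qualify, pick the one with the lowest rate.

Product C

Total debts = (250 + 1,895 + 145 + 255 + 1,150 + 180) = 3,875; DTI = 3,875/11,500 = 33.7%.
LTV = 175,500/236,000 = 74.4%.
Reserves = 12,810/1,150 = 11.1 months.
Product A: score 670 ≥ 640; DTI 33.7% ≤ 40%; LTV 74.4% ≤ 110% → qualifies.
Product B: score 670 ≥ 660; DTI 33.7% ≤ 43%; LTV 74.4% ≤ 97%; reserves 11.1 ≥ 4 mo → qualifies.
Product C: score 670 ≥ 620; DTI 33.7% ≤ 38%; LTV 74.4% ≤ 80%; employment 55 ≥ 24 mo; reserves 11.1 ≥ 3 mo → qualifies.
Qualifying: Product A, Product B, Product C. Lowest rate is 4.15% → Product C.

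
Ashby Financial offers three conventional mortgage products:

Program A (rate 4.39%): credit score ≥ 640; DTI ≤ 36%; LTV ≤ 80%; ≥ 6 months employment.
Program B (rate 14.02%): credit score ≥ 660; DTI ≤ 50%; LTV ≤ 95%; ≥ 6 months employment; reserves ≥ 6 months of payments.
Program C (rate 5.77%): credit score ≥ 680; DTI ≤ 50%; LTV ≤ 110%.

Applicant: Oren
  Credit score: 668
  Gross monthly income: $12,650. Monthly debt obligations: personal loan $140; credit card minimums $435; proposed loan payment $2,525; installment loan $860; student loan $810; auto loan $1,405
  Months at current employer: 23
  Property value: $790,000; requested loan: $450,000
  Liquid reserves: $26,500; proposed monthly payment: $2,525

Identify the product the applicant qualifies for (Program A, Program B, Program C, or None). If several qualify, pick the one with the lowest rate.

Total debts = (140 + 435 + 2,525 + 860 + 810 + 1,405) = 6,175; DTI = 6,175/12,650 = 48.8%.
LTV = 450,000/790,000 = 57%.
Reserves = 26,500/2,525 = 10.5 months.
Program A: score 668 ≥ 640; DTI 48.8% > 36%; LTV 57% ≤ 80%; employment 23 ≥ 6 mo → does not qualify.
Program B: score 668 ≥ 660; DTI 48.8% ≤ 50%; LTV 57% ≤ 95%; employment 23 ≥ 6 mo; reserves 10.5 ≥ 6 mo → qualifies.
Program C: score 668 < 680; DTI 48.8% ≤ 50%; LTV 57% ≤ 110% → does not qualify.

Program B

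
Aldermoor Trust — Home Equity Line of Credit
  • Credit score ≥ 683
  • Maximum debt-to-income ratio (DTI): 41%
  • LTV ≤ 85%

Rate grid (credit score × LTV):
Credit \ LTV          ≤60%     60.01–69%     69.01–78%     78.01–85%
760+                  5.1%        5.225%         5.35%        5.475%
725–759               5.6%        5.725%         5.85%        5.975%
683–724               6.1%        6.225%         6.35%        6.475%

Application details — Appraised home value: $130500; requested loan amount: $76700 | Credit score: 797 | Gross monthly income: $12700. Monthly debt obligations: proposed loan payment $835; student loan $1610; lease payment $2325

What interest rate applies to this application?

5.1%

Credit score 797 ≥ 683; Total monthly debts = (835 + 1,610 + 2,325) = 4,770. DTI = 4,770/12,700 = 37.6% ≤ 41%
LTV = 76,700/130,500 = 58.8% ≤ 85%
Score 797 is in the 760+ band; LTV 58.8% is in the ≤60% band → 5.1%.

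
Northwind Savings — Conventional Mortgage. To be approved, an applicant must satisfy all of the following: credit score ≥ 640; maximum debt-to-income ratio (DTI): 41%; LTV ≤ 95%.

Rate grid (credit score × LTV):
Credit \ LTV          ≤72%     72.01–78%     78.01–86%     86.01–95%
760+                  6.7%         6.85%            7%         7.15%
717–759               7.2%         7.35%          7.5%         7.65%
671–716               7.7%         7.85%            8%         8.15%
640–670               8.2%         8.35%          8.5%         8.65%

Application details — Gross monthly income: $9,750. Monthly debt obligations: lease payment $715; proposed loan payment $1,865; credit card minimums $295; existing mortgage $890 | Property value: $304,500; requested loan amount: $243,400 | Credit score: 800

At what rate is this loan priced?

Credit score 800 ≥ 640; Total monthly debts = (715 + 1,865 + 295 + 890) = 3,765. DTI: 3,765 ÷ 9,750 = 38.6%, within the 41% cap
LTV = 243,400/304,500 = 79.9% ≤ 95%
Credit 800 → row 760+; LTV 79.9% → column 78.01–86%. Grid cell → 7%.

7%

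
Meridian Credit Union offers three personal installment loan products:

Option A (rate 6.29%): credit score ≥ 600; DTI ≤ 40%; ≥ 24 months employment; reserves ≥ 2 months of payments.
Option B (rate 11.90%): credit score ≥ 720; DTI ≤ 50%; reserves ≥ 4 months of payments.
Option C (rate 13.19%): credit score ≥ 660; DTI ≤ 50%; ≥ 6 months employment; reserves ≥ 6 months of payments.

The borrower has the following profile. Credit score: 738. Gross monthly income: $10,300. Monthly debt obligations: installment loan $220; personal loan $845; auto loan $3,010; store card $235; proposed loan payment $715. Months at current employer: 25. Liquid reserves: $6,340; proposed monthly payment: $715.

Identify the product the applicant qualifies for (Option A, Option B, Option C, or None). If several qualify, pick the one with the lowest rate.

Option B

Total debts = (220 + 845 + 3,010 + 235 + 715) = 5,025; DTI = 5,025/10,300 = 48.8%.
Reserves = 6,340/715 = 8.9 months.
Option A: score 738 ≥ 600; DTI 48.8% > 40%; employment 25 ≥ 24 mo; reserves 8.9 ≥ 2 mo → does not qualify.
Option B: score 738 ≥ 720; DTI 48.8% ≤ 50%; reserves 8.9 ≥ 4 mo → qualifies.
Option C: score 738 ≥ 660; DTI 48.8% ≤ 50%; employment 25 ≥ 6 mo; reserves 8.9 ≥ 6 mo → qualifies.
Qualifying: Option B, Option C. Lowest rate is 11.90% → Option B.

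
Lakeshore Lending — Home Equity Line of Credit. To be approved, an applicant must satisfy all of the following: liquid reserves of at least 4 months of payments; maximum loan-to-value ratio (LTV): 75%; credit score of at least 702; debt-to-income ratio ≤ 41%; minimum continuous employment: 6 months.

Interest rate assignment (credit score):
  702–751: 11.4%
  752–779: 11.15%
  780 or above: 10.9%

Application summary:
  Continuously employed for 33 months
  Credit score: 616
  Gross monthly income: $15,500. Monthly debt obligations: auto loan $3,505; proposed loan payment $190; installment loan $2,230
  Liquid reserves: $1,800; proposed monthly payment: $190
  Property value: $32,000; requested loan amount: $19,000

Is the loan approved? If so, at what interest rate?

Denied

Credit score 616 < 702 (below minimum)
Total monthly debts = (3,505 + 190 + 2,230) = 5,925. DTI: 5,925 ÷ 15,500 = 38.2%, within the 41% cap
Reserves: 1,800 ÷ 190 = 9.5 months (meets 4-month minimum)
Employment 33 ≥ 6 months
LTV: 19,000 ÷ 32,000 = 59.4%, within 75% cap
Not all requirements met → denied.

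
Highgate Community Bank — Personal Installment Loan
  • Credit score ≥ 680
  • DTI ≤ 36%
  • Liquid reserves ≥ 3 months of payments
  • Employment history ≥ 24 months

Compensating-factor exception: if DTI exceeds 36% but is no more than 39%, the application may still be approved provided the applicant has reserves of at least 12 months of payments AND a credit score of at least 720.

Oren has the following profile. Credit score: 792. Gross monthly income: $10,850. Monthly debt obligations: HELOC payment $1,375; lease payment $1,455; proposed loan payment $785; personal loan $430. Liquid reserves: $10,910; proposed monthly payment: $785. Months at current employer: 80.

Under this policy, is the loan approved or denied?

Approved

Credit score 792 ≥ 680 (meets base)
Total debts = (1,375 + 1,455 + 785 + 430) = 4,045. DTI = 4,045/10,850 = 37.3% > 36% — standard DTI limit exceeded.
Reserves = 10,910/785 = 13.9 months ≥ 3
Employment 80 ≥ 24 months
DTI 37.3% is within the 36%–39% exception band; checking compensating factors.
Override check — reserves: 13.9 mo (ok); score: 792 (ok).
Both compensating conditions met → exception applies.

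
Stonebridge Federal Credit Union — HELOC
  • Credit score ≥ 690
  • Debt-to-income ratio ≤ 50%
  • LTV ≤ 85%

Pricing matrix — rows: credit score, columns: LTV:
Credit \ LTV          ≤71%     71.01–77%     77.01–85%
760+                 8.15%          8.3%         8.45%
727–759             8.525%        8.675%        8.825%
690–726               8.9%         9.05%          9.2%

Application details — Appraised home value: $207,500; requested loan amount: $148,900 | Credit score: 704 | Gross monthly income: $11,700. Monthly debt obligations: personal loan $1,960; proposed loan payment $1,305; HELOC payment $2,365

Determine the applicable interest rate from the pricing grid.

9.05%

Credit score 704 ≥ 690; Total monthly debts = (1,960 + 1,305 + 2,365) = 5,630. DTI = 5,630/11,700 = 48.1% ≤ 50%
LTV: 148,900 ÷ 207,500 = 71.8%, within 85% cap
Credit 704 → row 690–726; LTV 71.8% → column 71.01–77%. Grid cell → 9.05%.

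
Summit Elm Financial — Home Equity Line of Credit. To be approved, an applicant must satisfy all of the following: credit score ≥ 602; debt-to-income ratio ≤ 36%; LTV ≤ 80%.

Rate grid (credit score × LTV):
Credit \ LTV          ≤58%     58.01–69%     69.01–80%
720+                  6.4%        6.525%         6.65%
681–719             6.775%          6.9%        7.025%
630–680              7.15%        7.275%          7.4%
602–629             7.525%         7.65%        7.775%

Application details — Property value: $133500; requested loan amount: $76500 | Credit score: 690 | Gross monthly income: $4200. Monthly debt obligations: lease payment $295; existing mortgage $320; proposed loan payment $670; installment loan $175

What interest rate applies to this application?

Credit score 690 ≥ 602; Total monthly debts = (295 + 320 + 670 + 175) = 1,460. Debt-to-income = 1,460/4,200 = 34.8% — meets 36% limit
LTV: 76,500 ÷ 133,500 = 57.3%, within 80% cap
Credit 690 → row 681–719; LTV 57.3% → column ≤58%. Grid cell → 6.775%.

6.775%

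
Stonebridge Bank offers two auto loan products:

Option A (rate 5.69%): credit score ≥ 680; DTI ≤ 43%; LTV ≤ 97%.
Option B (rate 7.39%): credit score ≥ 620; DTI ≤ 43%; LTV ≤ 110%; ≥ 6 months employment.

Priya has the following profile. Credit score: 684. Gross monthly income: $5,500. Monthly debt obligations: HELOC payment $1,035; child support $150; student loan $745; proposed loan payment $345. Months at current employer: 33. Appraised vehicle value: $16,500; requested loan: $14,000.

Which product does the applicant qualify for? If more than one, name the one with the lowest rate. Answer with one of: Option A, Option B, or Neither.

Option A

Total debts = (1,035 + 150 + 745 + 345) = 2,275; DTI = 2,275/5,500 = 41.4%.
LTV = 14,000/16,500 = 84.8%.
Option A: score 684 ≥ 680; DTI 41.4% ≤ 43%; LTV 84.8% ≤ 97% → qualifies.
Option B: score 684 ≥ 620; DTI 41.4% ≤ 43%; LTV 84.8% ≤ 110%; employment 33 ≥ 6 mo → qualifies.
Qualifying: Option A, Option B. Lowest rate is 5.69% → Option A.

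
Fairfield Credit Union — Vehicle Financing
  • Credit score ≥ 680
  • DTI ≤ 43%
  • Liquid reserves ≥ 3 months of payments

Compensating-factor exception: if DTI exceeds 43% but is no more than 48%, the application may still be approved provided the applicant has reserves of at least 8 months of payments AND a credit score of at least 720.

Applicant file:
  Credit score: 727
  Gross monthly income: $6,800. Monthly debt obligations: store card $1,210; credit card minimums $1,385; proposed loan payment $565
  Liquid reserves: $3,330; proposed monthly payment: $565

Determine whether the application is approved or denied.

Credit score 727 ≥ 680 (meets base)
Total debts = (1,210 + 1,385 + 565) = 3,160. DTI: 3,160 ÷ 6,800 = 46.5%, over the 43% base limit.
Reserves: 3,330 ÷ 565 = 5.9 months (meets 3-month minimum)
DTI 46.5% is within the 43%–48% exception band; checking compensating factors.
Reserves 5.9 < 8 months; credit score 727 ≥ 720.
Override conditions not both satisfied; exception does not apply.

Denied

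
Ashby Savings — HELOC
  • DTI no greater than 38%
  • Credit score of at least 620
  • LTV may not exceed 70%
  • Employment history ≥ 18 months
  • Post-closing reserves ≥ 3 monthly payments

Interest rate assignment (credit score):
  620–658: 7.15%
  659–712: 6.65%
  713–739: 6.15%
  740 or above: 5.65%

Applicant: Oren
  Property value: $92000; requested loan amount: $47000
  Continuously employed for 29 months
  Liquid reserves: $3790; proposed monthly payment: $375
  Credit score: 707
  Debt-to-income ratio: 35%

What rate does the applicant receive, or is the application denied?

Approved at 6.65%

Credit score 707 ≥ 620 (meets minimum)
LTV: 47,000 ÷ 92,000 = 51.1%, within 70% cap
Debt-to-income 35% vs 38% cap — pass
Reserves: 3,790 ÷ 375 = 10.1 months (meets 3-month minimum)
Employment 29 ≥ 18 months
All requirements met. Score 707 falls in the 659–712 tier → 6.65%.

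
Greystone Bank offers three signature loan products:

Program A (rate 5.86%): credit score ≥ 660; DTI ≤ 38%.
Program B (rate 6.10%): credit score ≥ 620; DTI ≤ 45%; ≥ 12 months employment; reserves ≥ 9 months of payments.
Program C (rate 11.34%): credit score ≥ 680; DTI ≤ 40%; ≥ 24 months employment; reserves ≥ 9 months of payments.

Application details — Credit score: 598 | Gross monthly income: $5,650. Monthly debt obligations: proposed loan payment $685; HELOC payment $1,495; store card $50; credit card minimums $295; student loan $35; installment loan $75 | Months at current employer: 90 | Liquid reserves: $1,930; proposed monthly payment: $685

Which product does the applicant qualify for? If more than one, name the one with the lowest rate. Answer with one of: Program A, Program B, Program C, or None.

Total debts = (685 + 1,495 + 50 + 295 + 35 + 75) = 2,635; DTI = 2,635/5,650 = 46.6%.
Reserves = 1,930/685 = 2.8 months.
Program A: score 598 < 660; DTI 46.6% > 38% → does not qualify.
Program B: score 598 < 620; DTI 46.6% > 45%; employment 90 ≥ 12 mo; reserves 2.8 < 9 mo → does not qualify.
Program C: score 598 < 680; DTI 46.6% > 40%; employment 90 ≥ 24 mo; reserves 2.8 < 9 mo → does not qualify.

None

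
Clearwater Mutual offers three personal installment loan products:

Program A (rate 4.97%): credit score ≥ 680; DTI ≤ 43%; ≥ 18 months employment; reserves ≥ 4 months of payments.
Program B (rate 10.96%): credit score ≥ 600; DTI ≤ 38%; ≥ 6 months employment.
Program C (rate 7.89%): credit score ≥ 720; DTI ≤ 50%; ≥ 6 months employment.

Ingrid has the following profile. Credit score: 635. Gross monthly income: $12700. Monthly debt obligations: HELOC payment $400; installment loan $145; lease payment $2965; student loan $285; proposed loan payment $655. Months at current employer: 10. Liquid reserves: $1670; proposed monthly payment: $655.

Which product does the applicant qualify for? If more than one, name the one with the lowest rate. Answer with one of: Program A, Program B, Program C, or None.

Total debts = (400 + 145 + 2,965 + 285 + 655) = 4,450; DTI = 4,450/12,700 = 35%.
Reserves = 1,670/655 = 2.5 months.
Program A: score 635 < 680; DTI 35% ≤ 43%; employment 10 < 18 mo; reserves 2.5 < 4 mo → does not qualify.
Program B: score 635 ≥ 600; DTI 35% ≤ 38%; employment 10 ≥ 6 mo → qualifies.
Program C: score 635 < 720; DTI 35% ≤ 50%; employment 10 ≥ 6 mo → does not qualify.

Program B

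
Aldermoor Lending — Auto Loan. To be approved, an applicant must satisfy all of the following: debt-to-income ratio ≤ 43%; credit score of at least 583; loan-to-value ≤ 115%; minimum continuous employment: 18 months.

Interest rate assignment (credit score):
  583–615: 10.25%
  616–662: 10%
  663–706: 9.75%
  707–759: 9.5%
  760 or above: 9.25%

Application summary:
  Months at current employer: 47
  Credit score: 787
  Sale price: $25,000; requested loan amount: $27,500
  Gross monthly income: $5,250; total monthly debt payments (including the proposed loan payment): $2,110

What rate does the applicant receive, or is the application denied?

Approved at 9.25%

Credit score 787 ≥ 583 (meets minimum)
DTI: 2,110 ÷ 5,250 = 40.2%, within the 43% cap
Employment 47 ≥ 18 months
LTV: 27,500 ÷ 25,000 = 110%, within 115% cap
All requirements met. Score 787 falls in the 760 or above tier → 9.25%.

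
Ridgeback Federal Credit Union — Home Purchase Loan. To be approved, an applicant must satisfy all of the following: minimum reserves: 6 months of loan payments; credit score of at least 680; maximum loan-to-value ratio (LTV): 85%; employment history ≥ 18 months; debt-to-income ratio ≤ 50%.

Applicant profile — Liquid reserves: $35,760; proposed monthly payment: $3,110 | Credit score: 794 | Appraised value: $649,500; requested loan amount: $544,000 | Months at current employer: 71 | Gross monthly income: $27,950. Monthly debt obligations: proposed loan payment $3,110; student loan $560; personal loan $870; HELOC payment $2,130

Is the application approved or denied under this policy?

Approved

Reserves = 35,760/3,110 = 11.5 months ≥ 6
Credit score 794 ≥ 680 (meets)
LTV: 544,000 ÷ 649,500 = 83.8%, within 85% cap
Employment 71 ≥ 18 months
Total monthly debts = (3,110 + 560 + 870 + 2,130) = 6,670. DTI = 6,670/27,950 = 23.9% ≤ 50%
All criteria satisfied.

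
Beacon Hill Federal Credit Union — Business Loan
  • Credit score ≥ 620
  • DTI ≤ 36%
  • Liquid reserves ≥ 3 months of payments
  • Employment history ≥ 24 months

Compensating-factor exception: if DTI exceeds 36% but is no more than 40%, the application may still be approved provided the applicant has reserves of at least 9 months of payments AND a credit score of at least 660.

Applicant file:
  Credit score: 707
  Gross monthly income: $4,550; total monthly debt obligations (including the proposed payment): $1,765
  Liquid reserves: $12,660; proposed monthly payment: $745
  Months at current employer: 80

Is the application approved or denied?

Credit score 707 ≥ 620 (meets base)
DTI = 1,765/4,550 = 38.8% > 36% — standard DTI limit exceeded.
Reserves = 12,660/745 = 17.0 months ≥ 3
Employment 80 ≥ 24 months
38.8% falls in the override range (36%–40%), so the compensating-factor test applies.
Reserves 17.0 ≥ 9 months; credit score 707 ≥ 660.
Both override conditions satisfied; DTI exception granted.

Approved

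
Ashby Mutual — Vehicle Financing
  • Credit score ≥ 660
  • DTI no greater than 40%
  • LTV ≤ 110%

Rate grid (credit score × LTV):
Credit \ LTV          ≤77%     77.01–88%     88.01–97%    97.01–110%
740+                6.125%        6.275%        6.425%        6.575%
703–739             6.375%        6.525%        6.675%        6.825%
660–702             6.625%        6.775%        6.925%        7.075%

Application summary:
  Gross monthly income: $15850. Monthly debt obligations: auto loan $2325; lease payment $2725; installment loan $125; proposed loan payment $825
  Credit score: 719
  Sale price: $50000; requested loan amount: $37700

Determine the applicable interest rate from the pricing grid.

6.375%

Credit score 719 ≥ 660; Total monthly debts = (2,325 + 2,725 + 125 + 825) = 6,000. DTI = 6,000/15,850 = 37.9% ≤ 40%
Loan-to-value = 37,700/50,000 = 75.4% — pass (110% max)
Row: 719 falls in 703–739. Column: 75.4% falls in ≤77%. Rate = 6.375%.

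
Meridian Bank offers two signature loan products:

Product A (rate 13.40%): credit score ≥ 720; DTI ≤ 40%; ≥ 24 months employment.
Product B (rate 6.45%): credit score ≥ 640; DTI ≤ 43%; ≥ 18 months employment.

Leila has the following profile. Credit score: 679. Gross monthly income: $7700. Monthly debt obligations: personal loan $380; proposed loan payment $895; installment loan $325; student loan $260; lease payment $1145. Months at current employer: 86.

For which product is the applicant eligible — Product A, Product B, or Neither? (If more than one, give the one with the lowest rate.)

Total debts = (380 + 895 + 325 + 260 + 1,145) = 3,005; DTI = 3,005/7,700 = 39%.
Product A: score 679 < 720; DTI 39% ≤ 40%; employment 86 ≥ 24 mo → does not qualify.
Product B: score 679 ≥ 640; DTI 39% ≤ 43%; employment 86 ≥ 18 mo → qualifies.

Product B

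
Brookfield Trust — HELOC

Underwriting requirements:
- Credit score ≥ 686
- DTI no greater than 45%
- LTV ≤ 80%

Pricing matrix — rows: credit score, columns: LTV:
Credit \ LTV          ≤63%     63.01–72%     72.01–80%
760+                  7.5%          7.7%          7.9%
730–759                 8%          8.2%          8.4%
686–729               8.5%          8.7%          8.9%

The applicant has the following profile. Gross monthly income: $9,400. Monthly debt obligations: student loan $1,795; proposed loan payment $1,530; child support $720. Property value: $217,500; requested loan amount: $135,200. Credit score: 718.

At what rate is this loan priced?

8.5%

Credit score 718 ≥ 686; Total monthly debts = (1,795 + 1,530 + 720) = 4,045. Debt-to-income = 4,045/9,400 = 43% — meets 45% limit
Loan-to-value = 135,200/217,500 = 62.2% — pass (80% max)
Row: 718 falls in 686–729. Column: 62.2% falls in ≤63%. Rate = 8.5%.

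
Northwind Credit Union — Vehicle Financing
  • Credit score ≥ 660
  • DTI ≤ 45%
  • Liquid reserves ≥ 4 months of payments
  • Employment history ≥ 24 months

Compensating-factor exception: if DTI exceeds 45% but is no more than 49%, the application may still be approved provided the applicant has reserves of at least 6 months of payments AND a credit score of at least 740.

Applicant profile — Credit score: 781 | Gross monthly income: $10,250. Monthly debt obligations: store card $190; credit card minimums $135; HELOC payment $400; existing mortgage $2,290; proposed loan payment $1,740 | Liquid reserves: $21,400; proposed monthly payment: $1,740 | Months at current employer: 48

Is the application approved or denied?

Approved

Credit score 781 ≥ 660 (meets base)
Total debts = (190 + 135 + 400 + 2,290 + 1,740) = 4,755. DTI = 4,755/10,250 = 46.4% > 45% — standard DTI limit exceeded.
Reserves: 21,400 ÷ 1,740 = 12.3 months (meets 4-month minimum)
Employment 48 ≥ 24 months
DTI 46.4% is within the 45%–49% exception band; checking compensating factors.
Reserves 12.3 ≥ 6 months; credit score 781 ≥ 740.
Both compensating conditions met → exception applies.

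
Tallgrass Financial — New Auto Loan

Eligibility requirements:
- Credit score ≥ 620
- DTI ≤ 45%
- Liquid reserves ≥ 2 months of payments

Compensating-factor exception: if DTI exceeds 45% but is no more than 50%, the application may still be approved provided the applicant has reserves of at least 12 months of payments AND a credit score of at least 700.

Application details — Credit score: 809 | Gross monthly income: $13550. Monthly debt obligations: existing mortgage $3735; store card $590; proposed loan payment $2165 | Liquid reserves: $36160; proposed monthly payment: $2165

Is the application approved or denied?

Approved

Credit score 809 ≥ 620 (meets base)
Total debts = (3,735 + 590 + 2,165) = 6,490. DTI: 6,490 ÷ 13,550 = 47.9%, over the 45% base limit.
Reserves: 36,160 ÷ 2,165 = 16.7 months (meets 2-month minimum)
47.9% falls in the override range (45%–50%), so the compensating-factor test applies.
Override check — reserves: 16.7 mo (ok); score: 809 (ok).
Both compensating conditions met → exception applies.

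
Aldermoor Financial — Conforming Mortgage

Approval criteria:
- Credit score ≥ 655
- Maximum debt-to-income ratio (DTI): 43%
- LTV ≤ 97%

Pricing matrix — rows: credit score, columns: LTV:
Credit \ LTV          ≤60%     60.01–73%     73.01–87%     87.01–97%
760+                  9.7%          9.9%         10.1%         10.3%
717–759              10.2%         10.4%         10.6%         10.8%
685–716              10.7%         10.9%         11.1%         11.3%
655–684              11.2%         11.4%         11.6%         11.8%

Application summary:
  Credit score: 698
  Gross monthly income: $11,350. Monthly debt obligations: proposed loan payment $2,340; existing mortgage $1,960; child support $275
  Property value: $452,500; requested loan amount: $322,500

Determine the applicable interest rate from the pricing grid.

Credit score 698 ≥ 655; Total monthly debts = (2,340 + 1,960 + 275) = 4,575. Debt-to-income = 4,575/11,350 = 40.3% — meets 43% limit
Loan-to-value = 322,500/452,500 = 71.3% — pass (97% max)
Credit 698 → row 685–716; LTV 71.3% → column 60.01–73%. Grid cell → 10.9%.

10.9%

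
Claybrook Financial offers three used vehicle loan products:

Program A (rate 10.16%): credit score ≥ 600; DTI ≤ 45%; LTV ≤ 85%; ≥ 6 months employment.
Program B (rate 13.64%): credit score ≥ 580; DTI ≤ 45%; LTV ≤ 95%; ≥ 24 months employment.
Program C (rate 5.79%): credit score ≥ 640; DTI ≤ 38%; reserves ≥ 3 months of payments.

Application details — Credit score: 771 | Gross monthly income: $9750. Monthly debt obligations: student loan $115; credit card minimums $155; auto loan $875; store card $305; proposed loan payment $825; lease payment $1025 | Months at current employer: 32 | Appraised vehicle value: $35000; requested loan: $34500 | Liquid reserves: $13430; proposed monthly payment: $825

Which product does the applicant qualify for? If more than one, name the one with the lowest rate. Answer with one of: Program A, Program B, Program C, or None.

Program C

Total debts = (115 + 155 + 875 + 305 + 825 + 1,025) = 3,300; DTI = 3,300/9,750 = 33.8%.
LTV = 34,500/35,000 = 98.6%.
Reserves = 13,430/825 = 16.3 months.
Program A: score 771 ≥ 600; DTI 33.8% ≤ 45%; LTV 98.6% > 85%; employment 32 ≥ 6 mo → does not qualify.
Program B: score 771 ≥ 580; DTI 33.8% ≤ 45%; LTV 98.6% > 95%; employment 32 ≥ 24 mo → does not qualify.
Program C: score 771 ≥ 640; DTI 33.8% ≤ 38%; reserves 16.3 ≥ 3 mo → qualifies.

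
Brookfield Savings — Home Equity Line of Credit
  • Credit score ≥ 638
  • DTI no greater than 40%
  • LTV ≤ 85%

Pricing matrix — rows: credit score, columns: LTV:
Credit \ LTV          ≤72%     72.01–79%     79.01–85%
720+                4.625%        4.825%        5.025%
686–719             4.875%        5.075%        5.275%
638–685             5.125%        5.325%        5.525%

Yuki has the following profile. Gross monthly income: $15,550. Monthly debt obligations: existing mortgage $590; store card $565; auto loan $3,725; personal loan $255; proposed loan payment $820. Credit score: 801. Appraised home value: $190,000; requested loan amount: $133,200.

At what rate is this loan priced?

4.625%

Credit score 801 ≥ 638; Total monthly debts = (590 + 565 + 3,725 + 255 + 820) = 5,955. DTI = 5,955/15,550 = 38.3% ≤ 40%
Loan-to-value = 133,200/190,000 = 70.1% — pass (85% max)
Score 801 is in the 720+ band; LTV 70.1% is in the ≤72% band → 4.625%.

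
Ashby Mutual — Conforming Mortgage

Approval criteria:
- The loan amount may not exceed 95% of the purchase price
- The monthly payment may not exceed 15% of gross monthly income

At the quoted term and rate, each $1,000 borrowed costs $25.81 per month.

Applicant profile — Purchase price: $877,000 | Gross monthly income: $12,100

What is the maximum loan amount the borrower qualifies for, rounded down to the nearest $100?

$70,300

Payment cap: 15% × $12,100 = $1,815/month.
At $25.81 per $1,000, that supports 1,815/25.81 × 1,000 ≈ $70,321 → $70,300.
LTV cap: 95% × $877,000 = $833,150 → $833,100.
Binding constraint: payment-to-income.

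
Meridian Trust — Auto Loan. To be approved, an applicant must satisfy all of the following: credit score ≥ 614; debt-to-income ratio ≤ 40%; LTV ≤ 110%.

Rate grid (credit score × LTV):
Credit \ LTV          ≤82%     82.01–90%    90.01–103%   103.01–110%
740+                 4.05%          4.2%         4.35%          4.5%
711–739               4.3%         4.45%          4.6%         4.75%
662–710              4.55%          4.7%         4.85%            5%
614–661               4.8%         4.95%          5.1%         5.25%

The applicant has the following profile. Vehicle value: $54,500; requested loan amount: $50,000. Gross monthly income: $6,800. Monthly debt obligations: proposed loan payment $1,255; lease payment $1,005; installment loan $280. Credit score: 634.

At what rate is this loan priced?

5.1%

Credit score 634 ≥ 614; Total monthly debts = (1,255 + 1,005 + 280) = 2,540. Debt-to-income = 2,540/6,800 = 37.4% — meets 40% limit
LTV: 50,000 ÷ 54,500 = 91.7%, within 110% cap
Credit 634 → row 614–661; LTV 91.7% → column 90.01–103%. Grid cell → 5.1%.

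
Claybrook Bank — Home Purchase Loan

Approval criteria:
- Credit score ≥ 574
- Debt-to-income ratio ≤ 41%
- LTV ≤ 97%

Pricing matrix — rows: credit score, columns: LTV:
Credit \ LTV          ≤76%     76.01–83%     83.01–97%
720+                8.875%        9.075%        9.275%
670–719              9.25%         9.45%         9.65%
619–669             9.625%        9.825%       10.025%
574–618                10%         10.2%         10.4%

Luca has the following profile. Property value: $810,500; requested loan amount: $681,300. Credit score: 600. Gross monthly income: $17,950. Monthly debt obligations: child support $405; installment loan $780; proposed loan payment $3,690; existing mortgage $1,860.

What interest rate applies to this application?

Credit score 600 ≥ 574; Total monthly debts = (405 + 780 + 3,690 + 1,860) = 6,735. DTI = 6,735/17,950 = 37.5% ≤ 41%
Loan-to-value = 681,300/810,500 = 84.1% — pass (97% max)
Credit 600 → row 574–618; LTV 84.1% → column 83.01–97%. Grid cell → 10.4%.

10.4%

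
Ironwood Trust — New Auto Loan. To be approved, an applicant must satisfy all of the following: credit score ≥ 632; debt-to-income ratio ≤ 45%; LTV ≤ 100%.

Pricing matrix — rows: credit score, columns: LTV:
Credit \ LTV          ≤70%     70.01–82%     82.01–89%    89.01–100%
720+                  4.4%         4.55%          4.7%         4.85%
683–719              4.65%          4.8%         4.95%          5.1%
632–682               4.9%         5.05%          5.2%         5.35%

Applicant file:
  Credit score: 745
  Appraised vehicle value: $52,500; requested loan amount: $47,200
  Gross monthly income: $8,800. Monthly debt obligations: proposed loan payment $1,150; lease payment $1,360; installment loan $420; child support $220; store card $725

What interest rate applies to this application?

Credit score 745 ≥ 632; Total monthly debts = (1,150 + 1,360 + 420 + 220 + 725) = 3,875. Debt-to-income = 3,875/8,800 = 44% — meets 45% limit
LTV = 47,200/52,500 = 89.9% ≤ 100%
Credit 745 → row 720+; LTV 89.9% → column 89.01–100%. Grid cell → 4.85%.

4.85%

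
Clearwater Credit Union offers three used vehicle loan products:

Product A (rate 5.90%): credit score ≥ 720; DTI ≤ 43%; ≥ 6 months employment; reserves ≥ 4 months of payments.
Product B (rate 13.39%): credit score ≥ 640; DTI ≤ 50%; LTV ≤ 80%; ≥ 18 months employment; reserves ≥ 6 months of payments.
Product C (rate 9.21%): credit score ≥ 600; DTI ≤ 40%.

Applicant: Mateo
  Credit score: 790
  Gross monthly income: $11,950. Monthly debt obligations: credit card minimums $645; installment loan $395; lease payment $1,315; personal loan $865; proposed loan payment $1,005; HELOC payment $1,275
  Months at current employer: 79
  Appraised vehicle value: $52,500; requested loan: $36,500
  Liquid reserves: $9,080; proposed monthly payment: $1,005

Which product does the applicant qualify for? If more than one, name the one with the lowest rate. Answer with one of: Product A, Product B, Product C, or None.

Product B

Total debts = (645 + 395 + 1,315 + 865 + 1,005 + 1,275) = 5,500; DTI = 5,500/11,950 = 46%.
LTV = 36,500/52,500 = 69.5%.
Reserves = 9,080/1,005 = 9.0 months.
Product A: score 790 ≥ 720; DTI 46% > 43%; employment 79 ≥ 6 mo; reserves 9.0 ≥ 4 mo → does not qualify.
Product B: score 790 ≥ 640; DTI 46% ≤ 50%; LTV 69.5% ≤ 80%; employment 79 ≥ 18 mo; reserves 9.0 ≥ 6 mo → qualifies.
Product C: score 790 ≥ 600; DTI 46% > 40% → does not qualify.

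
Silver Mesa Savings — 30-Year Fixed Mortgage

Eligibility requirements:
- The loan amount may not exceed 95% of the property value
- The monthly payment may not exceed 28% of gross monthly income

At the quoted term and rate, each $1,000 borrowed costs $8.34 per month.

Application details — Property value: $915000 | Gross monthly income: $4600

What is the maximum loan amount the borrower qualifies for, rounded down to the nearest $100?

Payment cap: 28% × $4,600 = $1,288/month.
At $8.34 per $1,000, that supports 1,288/8.34 × 1,000 ≈ $154,436 → $154,400.
LTV cap: 95% × $915,000 = $869,250 → $869,200.
Binding constraint: payment-to-income.

$154,400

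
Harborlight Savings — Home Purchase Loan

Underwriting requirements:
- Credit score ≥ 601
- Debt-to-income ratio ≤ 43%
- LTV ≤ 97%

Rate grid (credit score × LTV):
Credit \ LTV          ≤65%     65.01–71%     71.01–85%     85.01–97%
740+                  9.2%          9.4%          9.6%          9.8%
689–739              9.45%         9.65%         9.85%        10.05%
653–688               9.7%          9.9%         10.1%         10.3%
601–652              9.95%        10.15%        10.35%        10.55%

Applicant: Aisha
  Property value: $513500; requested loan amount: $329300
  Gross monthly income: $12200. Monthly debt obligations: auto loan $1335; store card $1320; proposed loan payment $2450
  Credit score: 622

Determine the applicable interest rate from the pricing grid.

Credit score 622 ≥ 601; Total monthly debts = (1,335 + 1,320 + 2,450) = 5,105. DTI: 5,105 ÷ 12,200 = 41.8%, within the 43% cap
LTV: 329,300 ÷ 513,500 = 64.1%, within 97% cap
Row: 622 falls in 601–652. Column: 64.1% falls in ≤65%. Rate = 9.95%.

9.95%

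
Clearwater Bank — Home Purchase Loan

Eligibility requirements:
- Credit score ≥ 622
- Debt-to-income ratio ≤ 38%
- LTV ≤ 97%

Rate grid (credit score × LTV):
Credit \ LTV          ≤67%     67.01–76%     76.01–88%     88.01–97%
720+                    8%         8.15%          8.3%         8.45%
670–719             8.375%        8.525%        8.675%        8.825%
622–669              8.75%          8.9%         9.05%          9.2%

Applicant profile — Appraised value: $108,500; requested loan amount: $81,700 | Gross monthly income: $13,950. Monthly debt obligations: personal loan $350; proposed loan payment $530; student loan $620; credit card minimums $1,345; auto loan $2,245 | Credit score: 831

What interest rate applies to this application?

8.15%

Credit score 831 ≥ 622; Total monthly debts = (350 + 530 + 620 + 1,345 + 2,245) = 5,090. Debt-to-income = 5,090/13,950 = 36.5% — meets 38% limit
Loan-to-value = 81,700/108,500 = 75.3% — pass (97% max)
Credit 831 → row 720+; LTV 75.3% → column 67.01–76%. Grid cell → 8.15%.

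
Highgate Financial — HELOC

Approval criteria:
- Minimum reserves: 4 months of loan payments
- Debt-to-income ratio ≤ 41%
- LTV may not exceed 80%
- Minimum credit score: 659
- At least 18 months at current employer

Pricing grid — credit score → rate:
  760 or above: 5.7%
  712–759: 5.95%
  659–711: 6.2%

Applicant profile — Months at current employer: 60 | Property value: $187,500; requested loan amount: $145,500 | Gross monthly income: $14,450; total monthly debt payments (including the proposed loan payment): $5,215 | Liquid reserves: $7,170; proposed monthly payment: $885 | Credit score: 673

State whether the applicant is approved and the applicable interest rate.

Approved at 6.2%

Credit score 673 ≥ 659 (meets minimum)
Loan-to-value = 145,500/187,500 = 77.6% — pass (80% max)
Reserves: 7,170 ÷ 885 = 8.1 months (meets 4-month minimum)
Employment 60 ≥ 18 months
DTI = 5,215/14,450 = 36.1% ≤ 41%
All requirements met. Score 673 falls in the 659–711 tier → 6.2%.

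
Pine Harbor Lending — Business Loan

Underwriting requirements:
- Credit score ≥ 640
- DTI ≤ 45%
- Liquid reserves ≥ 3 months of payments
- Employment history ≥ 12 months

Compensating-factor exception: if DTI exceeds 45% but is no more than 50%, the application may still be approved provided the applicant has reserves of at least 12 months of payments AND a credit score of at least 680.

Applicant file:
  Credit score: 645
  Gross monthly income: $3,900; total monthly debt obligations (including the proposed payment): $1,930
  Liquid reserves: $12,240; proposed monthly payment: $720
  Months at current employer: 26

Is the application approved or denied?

Credit score 645 ≥ 640 (meets base)
DTI = 1,930/3,900 = 49.5% > 45% — standard DTI limit exceeded.
Reserves = 12,240/720 = 17.0 months ≥ 3
Employment 26 ≥ 12 months
49.5% falls in the override range (45%–50%), so the compensating-factor test applies.
Override check — reserves: 17.0 mo (ok); score: 645 (below 680).
Override conditions not both satisfied; exception does not apply.

Denied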